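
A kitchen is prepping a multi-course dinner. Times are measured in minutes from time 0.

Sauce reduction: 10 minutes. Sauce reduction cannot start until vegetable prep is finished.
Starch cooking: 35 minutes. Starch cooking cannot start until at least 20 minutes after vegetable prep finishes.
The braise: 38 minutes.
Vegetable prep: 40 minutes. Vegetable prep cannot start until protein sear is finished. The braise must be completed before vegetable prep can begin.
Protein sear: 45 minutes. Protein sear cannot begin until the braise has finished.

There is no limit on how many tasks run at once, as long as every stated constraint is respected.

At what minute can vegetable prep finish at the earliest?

123

Nothing blocks the braise, so it runs from minute 0 to minute 38.
Protein sear waits on the braise (finishes minute 38), so it starts at minute 38 and finishes at 38 + 45 = minute 83.
Vegetable prep needs all of protein sear (finishes minute 83); the braise (finishes minute 38). That puts its earliest start at minute 83; it finishes at 83 + 40 = minute 123.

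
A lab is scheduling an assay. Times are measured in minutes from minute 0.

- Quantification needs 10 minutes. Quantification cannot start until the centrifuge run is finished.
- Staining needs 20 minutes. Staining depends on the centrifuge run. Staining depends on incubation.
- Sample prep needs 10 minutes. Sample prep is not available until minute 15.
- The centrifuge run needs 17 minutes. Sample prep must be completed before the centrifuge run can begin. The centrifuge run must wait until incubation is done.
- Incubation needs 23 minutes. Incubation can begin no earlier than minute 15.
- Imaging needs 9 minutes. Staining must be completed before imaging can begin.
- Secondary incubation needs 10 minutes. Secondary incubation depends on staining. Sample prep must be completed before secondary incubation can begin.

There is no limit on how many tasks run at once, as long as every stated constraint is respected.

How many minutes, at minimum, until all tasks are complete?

85

Incubation cannot begin until its own release at minute 15. It runs from minute 15 to 15 + 23 = minute 38.
Sample prep waits on its own release at minute 15, so it starts at minute 15 and finishes at 15 + 10 = minute 25.
The centrifuge run cannot start until sample prep (finishes minute 25); incubation (finishes minute 38). The controlling bound is minute 38, so the centrifuge run finishes at 38 + 17 = minute 55.
After the centrifuge run (finishes minute 55), quantification can start at minute 55 and finishes at minute 65.
Staining needs all of the centrifuge run (finishes minute 55); incubation (finishes minute 38). That puts its earliest start at minute 55; it finishes at 55 + 20 = minute 75.
After staining (finishes minute 75), imaging can start at minute 75 and finishes at minute 84.
For secondary incubation: staining (finishes minute 75); sample prep (finishes minute 25). Taking the maximum gives a start of minute 75, and it finishes at 75 + 10 = minute 85.
All tasks are finished once the last one completes. Finish times: Sample prep at 25, Incubation at 38, The centrifuge run at 55, Staining at 75, Secondary incubation at 85, Imaging at 84, Quantification at 65. The latest is minute 85.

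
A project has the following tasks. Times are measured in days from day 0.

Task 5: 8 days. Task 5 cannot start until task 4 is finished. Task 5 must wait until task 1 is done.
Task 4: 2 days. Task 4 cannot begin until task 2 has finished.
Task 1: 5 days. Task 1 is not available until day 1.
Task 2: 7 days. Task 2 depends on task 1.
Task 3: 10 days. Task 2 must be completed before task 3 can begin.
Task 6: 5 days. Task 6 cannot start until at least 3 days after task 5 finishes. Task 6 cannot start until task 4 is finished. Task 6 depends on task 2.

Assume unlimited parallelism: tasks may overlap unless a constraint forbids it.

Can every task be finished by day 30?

No

Task 1 cannot begin until its own release at day 1. It runs from day 1 to 1 + 5 = day 6.
Task 2 cannot begin until task 1 (finishes day 6). It runs from day 6 to 6 + 7 = day 13.
Task 4 waits on task 2 (finishes day 13), so it starts at day 13 and finishes at 13 + 2 = day 15.
Task 5 needs all of task 4 (finishes day 15); task 1 (finishes day 6). That puts its earliest start at day 15; it finishes at 15 + 8 = day 23.
For task 6: task 5 (finishes day 23, plus 3-day gap → day 26); task 4 (finishes day 15); task 2 (finishes day 13). Taking the maximum gives a start of day 26, and it finishes at 26 + 5 = day 31.
After task 2 (finishes day 13), task 3 can start at day 13 and finishes at day 23.
The earliest everything can be done is day 31, which is after the deadline of 30, so it is not possible.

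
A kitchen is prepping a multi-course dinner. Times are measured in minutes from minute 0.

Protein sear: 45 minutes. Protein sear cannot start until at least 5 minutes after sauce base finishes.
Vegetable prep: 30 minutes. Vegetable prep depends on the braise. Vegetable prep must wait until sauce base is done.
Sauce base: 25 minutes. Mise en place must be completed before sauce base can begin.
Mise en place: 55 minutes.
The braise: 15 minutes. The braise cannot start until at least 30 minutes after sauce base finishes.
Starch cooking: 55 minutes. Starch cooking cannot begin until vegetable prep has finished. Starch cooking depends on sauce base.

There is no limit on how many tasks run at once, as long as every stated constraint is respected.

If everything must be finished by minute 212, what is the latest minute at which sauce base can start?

57

Starch cooking has no dependents, so it just needs to finish by minute 212. Starting by 212 − 55 = minute 157 achieves that.
Vegetable prep feeds into starch cooking (must start by minute 157); so vegetable prep must finish by minute 157 and therefore start by minute 127.
Since vegetable prep (must start by minute 127) depends on it, the braise must finish by minute 127. Backing off its 15-minute duration gives a latest start of minute 112.
Protein sear must finish by minute 212; it takes 45 minutes, so it must start by 212 − 45 = minute 167.
For sauce base: the braise (must start by minute 112, minus 30-minute gap → minute 82); protein sear (must start by minute 167, minus 5-minute gap → minute 162); vegetable prep (must start by minute 127); starch cooking (must start by minute 157). The most restrictive is minute 82; with a 25-minute duration, sauce base must start by minute 57.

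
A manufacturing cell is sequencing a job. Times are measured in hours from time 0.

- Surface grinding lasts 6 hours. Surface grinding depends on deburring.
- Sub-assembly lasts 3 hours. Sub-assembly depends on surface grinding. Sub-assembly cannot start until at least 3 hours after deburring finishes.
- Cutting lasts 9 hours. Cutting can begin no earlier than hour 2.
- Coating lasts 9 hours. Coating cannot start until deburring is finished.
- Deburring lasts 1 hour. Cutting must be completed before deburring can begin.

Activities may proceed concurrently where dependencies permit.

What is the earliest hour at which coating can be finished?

Cutting waits on its own release at hour 2, so it starts at hour 2 and finishes at 2 + 9 = hour 11.
Deburring waits on cutting (finishes hour 11), so it starts at hour 11 and finishes at 11 + 1 = hour 12.
After deburring (finishes hour 12), coating can start at hour 12 and finishes at hour 21.

21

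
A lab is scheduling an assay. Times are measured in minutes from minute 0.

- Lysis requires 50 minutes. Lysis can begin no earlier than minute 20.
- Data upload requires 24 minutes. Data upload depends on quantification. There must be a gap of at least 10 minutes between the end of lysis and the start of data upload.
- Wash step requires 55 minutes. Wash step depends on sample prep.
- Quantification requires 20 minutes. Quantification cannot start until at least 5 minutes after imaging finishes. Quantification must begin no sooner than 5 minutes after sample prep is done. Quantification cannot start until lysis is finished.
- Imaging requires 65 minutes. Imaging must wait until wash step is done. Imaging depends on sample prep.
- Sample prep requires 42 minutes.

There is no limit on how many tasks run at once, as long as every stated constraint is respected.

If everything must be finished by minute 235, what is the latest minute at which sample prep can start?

Nothing follows data upload; the deadline of minute 235 is its only limit. It must start by 235 − 24 = minute 211.
Quantification has to be done before data upload (must start by minute 211). That means finishing by minute 211, i.e. starting by 211 − 20 = minute 191.
Since quantification (must start by minute 191, minus 5-minute gap → minute 186) depends on it, imaging must finish by minute 186. Backing off its 65-minute duration gives a latest start of minute 121.
Wash step must finish before imaging (must start by minute 121). With a 55-minute duration, wash step must start by 121 − 55 = minute 66.
Sample prep must finish in time for wash step (must start by minute 66); imaging (must start by minute 121); quantification (must start by minute 191, minus 5-minute gap → minute 186). The tightest is minute 66, so sample prep must start by 66 − 42 = minute 24.

24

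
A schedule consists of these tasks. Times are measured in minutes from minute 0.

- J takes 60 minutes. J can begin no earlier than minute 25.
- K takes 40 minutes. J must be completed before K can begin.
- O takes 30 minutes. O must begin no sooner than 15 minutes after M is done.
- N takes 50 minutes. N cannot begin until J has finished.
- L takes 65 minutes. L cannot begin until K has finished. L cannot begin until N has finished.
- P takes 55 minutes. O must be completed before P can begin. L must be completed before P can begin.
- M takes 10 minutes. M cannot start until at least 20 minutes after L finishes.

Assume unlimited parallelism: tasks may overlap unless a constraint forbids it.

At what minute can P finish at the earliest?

After its own release at minute 25, J can start at minute 25 and finishes at minute 85.
After J (finishes minute 85), N can start at minute 85 and finishes at minute 135.
K cannot begin until J (finishes minute 85). It runs from minute 85 to 85 + 40 = minute 125.
L cannot start until K (finishes minute 125); N (finishes minute 135). The controlling bound is minute 135, so L finishes at 135 + 65 = minute 200.
After L (finishes minute 200, plus 20-minute gap → minute 220), M can start at minute 220 and finishes at minute 230.
O cannot begin until M (finishes minute 230, plus 15-minute gap → minute 245). It runs from minute 245 to 245 + 30 = minute 275.
For P: O (finishes minute 275); L (finishes minute 200). Taking the maximum gives a start of minute 275, and it finishes at 275 + 55 = minute 330.

330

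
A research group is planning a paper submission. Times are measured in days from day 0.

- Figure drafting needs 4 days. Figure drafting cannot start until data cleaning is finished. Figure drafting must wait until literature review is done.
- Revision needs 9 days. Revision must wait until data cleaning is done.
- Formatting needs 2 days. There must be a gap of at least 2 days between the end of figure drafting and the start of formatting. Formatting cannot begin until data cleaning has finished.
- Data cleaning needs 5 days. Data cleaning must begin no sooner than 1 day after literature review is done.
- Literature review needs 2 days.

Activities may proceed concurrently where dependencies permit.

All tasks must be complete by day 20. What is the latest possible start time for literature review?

3

Formatting has no dependents, so it just needs to finish by day 20. Starting by 20 − 2 = day 18 achieves that.
Since formatting (must start by day 18, minus 2-day gap → day 16) depends on it, figure drafting must finish by day 16. Backing off its 4-day duration gives a latest start of day 12.
Revision has no dependents, so it just needs to finish by day 20. Starting by 20 − 9 = day 11 achieves that.
For data cleaning: figure drafting (must start by day 12); revision (must start by day 11); formatting (must start by day 18). The most restrictive is day 11; with a 5-day duration, data cleaning must start by day 6.
Literature review feeds data cleaning (must start by day 6, minus 1-day gap → day 5); figure drafting (must start by day 12). Taking the minimum, literature review must finish by day 5 and start by 5 − 2 = day 3.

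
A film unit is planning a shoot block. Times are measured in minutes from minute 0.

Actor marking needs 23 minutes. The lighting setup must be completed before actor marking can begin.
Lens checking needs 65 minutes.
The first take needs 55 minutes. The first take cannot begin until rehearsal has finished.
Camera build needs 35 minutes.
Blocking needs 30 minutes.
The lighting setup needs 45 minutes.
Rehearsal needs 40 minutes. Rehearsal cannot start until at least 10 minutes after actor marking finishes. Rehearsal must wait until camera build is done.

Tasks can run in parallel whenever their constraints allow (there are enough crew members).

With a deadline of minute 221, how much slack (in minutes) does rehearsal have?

48

Camera build has no prerequisites, so it starts at minute 0 and finishes at minute 35.
The lighting setup has no prerequisites, so it starts at minute 0 and finishes at minute 45.
Actor marking waits on the lighting setup (finishes minute 45), so it starts at minute 45 and finishes at 45 + 23 = minute 68.
Rehearsal has to wait for actor marking (finishes minute 68, plus 10-minute gap → minute 78); camera build (finishes minute 35). The latest of these is minute 78, so rehearsal runs minute 78 to 78 + 40 = minute 118.

Working backward from the deadline:
To finish by minute 221, the first take (duration 55) must start no later than minute 166.
Rehearsal feeds into the first take (must start by minute 166); so rehearsal must finish by minute 166 and therefore start by minute 126.
So rehearsal can start as early as minute 78 and as late as minute 126, giving 126 − 78 = 48 minutes of slack.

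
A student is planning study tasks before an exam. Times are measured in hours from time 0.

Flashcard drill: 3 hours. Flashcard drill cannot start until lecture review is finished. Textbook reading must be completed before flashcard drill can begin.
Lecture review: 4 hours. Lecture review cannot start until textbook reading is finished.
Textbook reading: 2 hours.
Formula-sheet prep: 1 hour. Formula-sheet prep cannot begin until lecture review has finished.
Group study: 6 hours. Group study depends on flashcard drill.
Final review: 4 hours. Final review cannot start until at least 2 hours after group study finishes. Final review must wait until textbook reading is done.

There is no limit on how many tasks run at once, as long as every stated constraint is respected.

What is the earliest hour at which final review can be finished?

Textbook reading can start immediately at hour 0; it finishes at hour 2.
Lecture review waits on textbook reading (finishes hour 2), so it starts at hour 2 and finishes at 2 + 4 = hour 6.
Flashcard drill cannot start until lecture review (finishes hour 6); textbook reading (finishes hour 2). The controlling bound is hour 6, so flashcard drill finishes at 6 + 3 = hour 9.
Group study waits on flashcard drill (finishes hour 9), so it starts at hour 9 and finishes at 9 + 6 = hour 15.
For final review: group study (finishes hour 15, plus 2-hour gap → hour 17); textbook reading (finishes hour 2). Taking the maximum gives a start of hour 17, and it finishes at 17 + 4 = hour 21.

21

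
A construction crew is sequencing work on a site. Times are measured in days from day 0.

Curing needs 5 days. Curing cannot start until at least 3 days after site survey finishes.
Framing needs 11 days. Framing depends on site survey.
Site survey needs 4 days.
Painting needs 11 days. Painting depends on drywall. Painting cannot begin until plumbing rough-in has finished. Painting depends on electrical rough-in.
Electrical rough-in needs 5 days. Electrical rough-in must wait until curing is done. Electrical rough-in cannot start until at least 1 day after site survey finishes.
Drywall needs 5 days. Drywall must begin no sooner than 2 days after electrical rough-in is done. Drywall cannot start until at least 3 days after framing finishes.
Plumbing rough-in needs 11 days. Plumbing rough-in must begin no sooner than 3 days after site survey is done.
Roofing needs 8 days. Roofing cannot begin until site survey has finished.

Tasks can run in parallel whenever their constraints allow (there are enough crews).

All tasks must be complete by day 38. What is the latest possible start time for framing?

8

Painting has no dependents, so it just needs to finish by day 38. Starting by 38 − 11 = day 27 achieves that.
Since painting (must start by day 27) depends on it, drywall must finish by day 27. Backing off its 5-day duration gives a latest start of day 22.
Framing has to be done before drywall (must start by day 22, minus 3-day gap → day 19). That means finishing by day 19, i.e. starting by 19 − 11 = day 8.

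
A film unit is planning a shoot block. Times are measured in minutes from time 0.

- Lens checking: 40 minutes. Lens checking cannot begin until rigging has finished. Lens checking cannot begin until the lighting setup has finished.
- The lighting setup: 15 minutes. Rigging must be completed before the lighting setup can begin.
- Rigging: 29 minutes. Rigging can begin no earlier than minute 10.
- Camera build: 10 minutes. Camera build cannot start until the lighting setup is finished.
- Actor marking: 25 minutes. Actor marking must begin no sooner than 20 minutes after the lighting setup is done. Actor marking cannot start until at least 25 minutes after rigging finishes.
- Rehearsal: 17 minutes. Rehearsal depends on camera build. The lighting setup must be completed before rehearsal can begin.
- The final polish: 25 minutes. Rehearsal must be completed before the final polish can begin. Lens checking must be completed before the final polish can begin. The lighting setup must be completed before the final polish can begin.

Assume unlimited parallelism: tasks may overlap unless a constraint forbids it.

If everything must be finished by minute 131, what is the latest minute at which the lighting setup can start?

51

To finish by minute 131, the final polish (duration 25) must start no later than minute 106.
Rehearsal feeds into the final polish (must start by minute 106); so rehearsal must finish by minute 106 and therefore start by minute 89.
Camera build feeds into rehearsal (must start by minute 89); so camera build must finish by minute 89 and therefore start by minute 79.
Since the final polish (must start by minute 106) depends on it, lens checking must finish by minute 106. Backing off its 40-minute duration gives a latest start of minute 66.
Actor marking has no dependents, so it just needs to finish by minute 131. Starting by 131 − 25 = minute 106 achieves that.
The lighting setup feeds camera build (must start by minute 79); lens checking (must start by minute 66); actor marking (must start by minute 106, minus 20-minute gap → minute 86); rehearsal (must start by minute 89); the final polish (must start by minute 106). Taking the minimum, the lighting setup must finish by minute 66 and start by 66 − 15 = minute 51.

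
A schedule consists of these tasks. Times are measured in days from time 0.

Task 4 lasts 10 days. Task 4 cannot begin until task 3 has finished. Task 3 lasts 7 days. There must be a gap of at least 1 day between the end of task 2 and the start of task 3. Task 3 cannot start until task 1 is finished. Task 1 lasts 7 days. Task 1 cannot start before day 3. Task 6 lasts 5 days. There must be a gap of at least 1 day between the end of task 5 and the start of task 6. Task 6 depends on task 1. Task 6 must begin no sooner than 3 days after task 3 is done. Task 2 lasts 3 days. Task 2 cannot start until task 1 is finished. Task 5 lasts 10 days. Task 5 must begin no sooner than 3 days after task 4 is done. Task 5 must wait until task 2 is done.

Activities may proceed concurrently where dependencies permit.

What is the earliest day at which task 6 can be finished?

Task 1 cannot begin until its own release at day 3. It runs from day 3 to 3 + 7 = day 10.
After task 1 (finishes day 10), task 2 can start at day 10 and finishes at day 13.
Task 3 needs all of task 2 (finishes day 13, plus 1-day gap → day 14); task 1 (finishes day 10). That puts its earliest start at day 14; it finishes at 14 + 7 = day 21.
Task 4 cannot begin until task 3 (finishes day 21). It runs from day 21 to 21 + 10 = day 31.
Task 5 cannot start until task 4 (finishes day 31, plus 3-day gap → day 34); task 2 (finishes day 13). The controlling bound is day 34, so task 5 finishes at 34 + 10 = day 44.
Task 6 needs all of task 5 (finishes day 44, plus 1-day gap → day 45); task 1 (finishes day 10); task 3 (finishes day 21, plus 3-day gap → day 24). That puts its earliest start at day 45; it finishes at 45 + 5 = day 50.

50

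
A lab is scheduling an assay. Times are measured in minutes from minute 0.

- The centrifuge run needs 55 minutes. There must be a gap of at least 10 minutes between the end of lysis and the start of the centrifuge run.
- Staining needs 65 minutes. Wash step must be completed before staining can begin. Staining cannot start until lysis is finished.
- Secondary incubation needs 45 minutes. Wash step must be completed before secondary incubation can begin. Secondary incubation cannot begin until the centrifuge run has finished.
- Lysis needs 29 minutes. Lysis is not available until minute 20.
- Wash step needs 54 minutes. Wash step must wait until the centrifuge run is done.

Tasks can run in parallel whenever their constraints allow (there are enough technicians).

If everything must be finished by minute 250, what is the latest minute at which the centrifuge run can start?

Staining has no dependents, so it just needs to finish by minute 250. Starting by 250 − 65 = minute 185 achieves that.
To finish by minute 250, secondary incubation (duration 45) must start no later than minute 205.
Wash step has several dependents: staining (must start by minute 185); secondary incubation (must start by minute 205). The earliest of those limits is minute 185, so wash step must start by 185 − 54 = minute 131.
The centrifuge run feeds wash step (must start by minute 131); secondary incubation (must start by minute 205). Taking the minimum, the centrifuge run must finish by minute 131 and start by 131 − 55 = minute 76.

76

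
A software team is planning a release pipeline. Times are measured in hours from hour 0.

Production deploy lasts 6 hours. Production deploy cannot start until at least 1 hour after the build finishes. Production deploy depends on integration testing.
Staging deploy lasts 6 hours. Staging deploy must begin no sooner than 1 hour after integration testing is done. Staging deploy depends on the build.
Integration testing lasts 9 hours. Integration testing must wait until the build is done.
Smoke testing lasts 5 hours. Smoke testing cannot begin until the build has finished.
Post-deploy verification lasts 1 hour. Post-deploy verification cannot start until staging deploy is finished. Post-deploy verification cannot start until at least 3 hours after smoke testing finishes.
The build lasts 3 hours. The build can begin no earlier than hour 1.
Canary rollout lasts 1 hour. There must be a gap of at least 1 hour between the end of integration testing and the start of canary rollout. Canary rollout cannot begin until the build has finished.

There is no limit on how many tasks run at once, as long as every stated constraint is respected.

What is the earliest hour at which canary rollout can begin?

14

The build cannot begin until its own release at hour 1. It runs from hour 1 to 1 + 3 = hour 4.
Integration testing cannot begin until the build (finishes hour 4). It runs from hour 4 to 4 + 9 = hour 13.
Canary rollout waits on integration testing (finishes hour 13, plus 1-hour gap → hour 14); the build (finishes hour 4). The latest of these is hour 14, which is the earliest canary rollout can start.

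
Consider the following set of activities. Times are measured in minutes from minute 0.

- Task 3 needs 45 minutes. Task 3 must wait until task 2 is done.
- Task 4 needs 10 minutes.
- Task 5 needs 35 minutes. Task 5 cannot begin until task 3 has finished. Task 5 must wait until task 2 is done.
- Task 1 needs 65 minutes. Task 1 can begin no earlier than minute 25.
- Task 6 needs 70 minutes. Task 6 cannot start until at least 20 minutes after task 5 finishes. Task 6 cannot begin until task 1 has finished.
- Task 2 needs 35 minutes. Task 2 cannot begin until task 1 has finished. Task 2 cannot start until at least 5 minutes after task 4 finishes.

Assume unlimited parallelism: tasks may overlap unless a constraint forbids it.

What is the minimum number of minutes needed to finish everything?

Task 4 has no prerequisites, so it starts at minute 0 and finishes at minute 10.
Task 1 waits on its own release at minute 25, so it starts at minute 25 and finishes at 25 + 65 = minute 90.
For task 2: task 1 (finishes minute 90); task 4 (finishes minute 10, plus 5-minute gap → minute 15). Taking the maximum gives a start of minute 90, and it finishes at 90 + 35 = minute 125.
Task 3 cannot begin until task 2 (finishes minute 125). It runs from minute 125 to 125 + 45 = minute 170.
For task 5: task 3 (finishes minute 170); task 2 (finishes minute 125). Taking the maximum gives a start of minute 170, and it finishes at 170 + 35 = minute 205.
Task 6 has to wait for task 5 (finishes minute 205, plus 20-minute gap → minute 225); task 1 (finishes minute 90). The latest of these is minute 225, so task 6 runs minute 225 to 225 + 70 = minute 295.
All tasks are finished once the last one completes. Finish times: Task 1 at 90, Task 2 at 125, Task 3 at 170, Task 4 at 10, Task 5 at 205, Task 6 at 295. The latest is minute 295.

295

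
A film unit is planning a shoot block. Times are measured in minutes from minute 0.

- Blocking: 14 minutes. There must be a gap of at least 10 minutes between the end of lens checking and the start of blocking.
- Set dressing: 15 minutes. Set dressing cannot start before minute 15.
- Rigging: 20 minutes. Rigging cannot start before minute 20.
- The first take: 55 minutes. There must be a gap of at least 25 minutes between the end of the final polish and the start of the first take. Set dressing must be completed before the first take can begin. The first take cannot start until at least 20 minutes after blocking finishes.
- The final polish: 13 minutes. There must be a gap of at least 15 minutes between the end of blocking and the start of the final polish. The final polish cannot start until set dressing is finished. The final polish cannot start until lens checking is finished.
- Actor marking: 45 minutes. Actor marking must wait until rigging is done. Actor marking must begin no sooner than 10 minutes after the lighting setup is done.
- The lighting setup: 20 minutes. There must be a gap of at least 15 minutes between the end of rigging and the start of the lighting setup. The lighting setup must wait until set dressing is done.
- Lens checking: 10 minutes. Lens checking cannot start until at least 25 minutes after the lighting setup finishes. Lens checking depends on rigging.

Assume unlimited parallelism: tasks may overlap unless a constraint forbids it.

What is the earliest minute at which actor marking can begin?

85

Set dressing waits on its own release at minute 15, so it starts at minute 15 and finishes at 15 + 15 = minute 30.
After its own release at minute 20, rigging can start at minute 20 and finishes at minute 40.
The lighting setup needs all of rigging (finishes minute 40, plus 15-minute gap → minute 55); set dressing (finishes minute 30). That puts its earliest start at minute 55; it finishes at 55 + 20 = minute 75.
Actor marking waits on rigging (finishes minute 40); the lighting setup (finishes minute 75, plus 10-minute gap → minute 85). The latest of these is minute 85, which is the earliest actor marking can start.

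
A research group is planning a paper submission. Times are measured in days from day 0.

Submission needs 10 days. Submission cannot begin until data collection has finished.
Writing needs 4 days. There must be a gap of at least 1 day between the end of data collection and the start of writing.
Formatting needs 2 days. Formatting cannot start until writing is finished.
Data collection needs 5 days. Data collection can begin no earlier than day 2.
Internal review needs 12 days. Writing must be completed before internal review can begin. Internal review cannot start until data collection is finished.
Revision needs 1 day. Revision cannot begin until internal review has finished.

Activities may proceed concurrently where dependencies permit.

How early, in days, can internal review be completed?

24

Data collection cannot begin until its own release at day 2. It runs from day 2 to 2 + 5 = day 7.
After data collection (finishes day 7, plus 1-day gap → day 8), writing can start at day 8 and finishes at day 12.
Internal review cannot start until writing (finishes day 12); data collection (finishes day 7). The controlling bound is day 12, so internal review finishes at 12 + 12 = day 24.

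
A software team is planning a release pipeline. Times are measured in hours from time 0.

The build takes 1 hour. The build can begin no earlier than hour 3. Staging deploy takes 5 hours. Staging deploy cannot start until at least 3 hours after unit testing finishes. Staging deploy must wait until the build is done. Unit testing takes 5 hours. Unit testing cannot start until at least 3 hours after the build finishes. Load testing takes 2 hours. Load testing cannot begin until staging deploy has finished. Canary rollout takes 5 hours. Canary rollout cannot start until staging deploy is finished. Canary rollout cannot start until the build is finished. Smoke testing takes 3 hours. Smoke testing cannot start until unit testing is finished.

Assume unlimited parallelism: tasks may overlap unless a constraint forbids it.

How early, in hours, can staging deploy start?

15

After its own release at hour 3, the build can start at hour 3 and finishes at hour 4.
Unit testing waits on the build (finishes hour 4, plus 3-hour gap → hour 7), so it starts at hour 7 and finishes at 7 + 5 = hour 12.
Staging deploy waits on unit testing (finishes hour 12, plus 3-hour gap → hour 15); the build (finishes hour 4). The latest of these is hour 15, which is the earliest staging deploy can start.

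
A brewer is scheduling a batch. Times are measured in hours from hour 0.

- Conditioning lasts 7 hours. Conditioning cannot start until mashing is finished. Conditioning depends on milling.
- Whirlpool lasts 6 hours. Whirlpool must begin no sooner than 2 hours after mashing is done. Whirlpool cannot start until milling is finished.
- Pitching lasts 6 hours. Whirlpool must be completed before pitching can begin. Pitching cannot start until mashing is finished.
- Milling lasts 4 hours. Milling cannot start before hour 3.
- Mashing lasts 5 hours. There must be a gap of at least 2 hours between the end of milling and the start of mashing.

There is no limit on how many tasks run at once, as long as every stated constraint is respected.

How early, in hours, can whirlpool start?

16

After its own release at hour 3, milling can start at hour 3 and finishes at hour 7.
Mashing cannot begin until milling (finishes hour 7, plus 2-hour gap → hour 9). It runs from hour 9 to 9 + 5 = hour 14.
Whirlpool waits on mashing (finishes hour 14, plus 2-hour gap → hour 16); milling (finishes hour 7). The latest of these is hour 16, which is the earliest whirlpool can start.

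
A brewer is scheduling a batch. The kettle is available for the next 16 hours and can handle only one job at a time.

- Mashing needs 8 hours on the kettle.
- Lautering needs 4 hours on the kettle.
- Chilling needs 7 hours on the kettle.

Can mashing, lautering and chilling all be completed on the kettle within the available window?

Running back to back, the jobs need 8 + 4 + 7 = 19 hours on the kettle.
Since 19 > 16, they cannot all fit.

No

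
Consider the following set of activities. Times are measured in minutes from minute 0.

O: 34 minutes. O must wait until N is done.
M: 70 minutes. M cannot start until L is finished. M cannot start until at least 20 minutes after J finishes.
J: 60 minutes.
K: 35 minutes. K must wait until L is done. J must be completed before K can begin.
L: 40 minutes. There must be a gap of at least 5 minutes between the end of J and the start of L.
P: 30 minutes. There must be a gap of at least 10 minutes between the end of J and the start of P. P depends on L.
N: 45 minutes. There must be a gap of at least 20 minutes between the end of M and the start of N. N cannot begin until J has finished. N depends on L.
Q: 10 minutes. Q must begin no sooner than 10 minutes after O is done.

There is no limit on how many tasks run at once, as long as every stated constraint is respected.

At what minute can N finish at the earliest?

J can start immediately at minute 0; it finishes at minute 60.
After J (finishes minute 60, plus 5-minute gap → minute 65), L can start at minute 65 and finishes at minute 105.
M has to wait for L (finishes minute 105); J (finishes minute 60, plus 20-minute gap → minute 80). The latest of these is minute 105, so M runs minute 105 to 105 + 70 = minute 175.
N needs all of M (finishes minute 175, plus 20-minute gap → minute 195); J (finishes minute 60); L (finishes minute 105). That puts its earliest start at minute 195; it finishes at 195 + 45 = minute 240.

240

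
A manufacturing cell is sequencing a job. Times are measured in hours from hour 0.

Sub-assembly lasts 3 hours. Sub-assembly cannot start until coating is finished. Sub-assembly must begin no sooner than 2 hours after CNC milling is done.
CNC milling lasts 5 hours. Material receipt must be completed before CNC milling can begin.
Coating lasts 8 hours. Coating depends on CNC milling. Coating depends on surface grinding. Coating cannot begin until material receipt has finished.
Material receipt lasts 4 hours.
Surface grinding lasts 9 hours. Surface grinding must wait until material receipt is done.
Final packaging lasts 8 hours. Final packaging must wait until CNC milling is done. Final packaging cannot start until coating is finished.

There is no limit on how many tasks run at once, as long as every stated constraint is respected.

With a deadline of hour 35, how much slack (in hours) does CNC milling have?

Material receipt can start immediately at hour 0; it finishes at hour 4.
CNC milling waits on material receipt (finishes hour 4), so it starts at hour 4 and finishes at 4 + 5 = hour 9.

Working backward from the deadline:
Sub-assembly must finish by hour 35; it takes 3 hours, so it must start by 35 − 3 = hour 32.
Nothing follows final packaging; the deadline of hour 35 is its only limit. It must start by 35 − 8 = hour 27.
Coating has several dependents: sub-assembly (must start by hour 32); final packaging (must start by hour 27). The earliest of those limits is hour 27, so coating must start by 27 − 8 = hour 19.
CNC milling must finish in time for coating (must start by hour 19); sub-assembly (must start by hour 32, minus 2-hour gap → hour 30); final packaging (must start by hour 27). The tightest is hour 19, so CNC milling must start by 19 − 5 = hour 14.
So CNC milling can start as early as hour 4 and as late as hour 14, giving 14 − 4 = 10 hours of slack.

10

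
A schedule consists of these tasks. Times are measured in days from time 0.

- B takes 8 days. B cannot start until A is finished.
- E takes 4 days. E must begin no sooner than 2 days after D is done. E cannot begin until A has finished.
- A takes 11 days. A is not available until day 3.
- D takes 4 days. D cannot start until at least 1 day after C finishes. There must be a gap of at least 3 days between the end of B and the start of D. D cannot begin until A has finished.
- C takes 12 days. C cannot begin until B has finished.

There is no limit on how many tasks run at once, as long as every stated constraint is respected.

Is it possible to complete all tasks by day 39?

After its own release at day 3, A can start at day 3 and finishes at day 14.
After A (finishes day 14), B can start at day 14 and finishes at day 22.
After B (finishes day 22), C can start at day 22 and finishes at day 34.
D needs all of C (finishes day 34, plus 1-day gap → day 35); B (finishes day 22, plus 3-day gap → day 25); A (finishes day 14). That puts its earliest start at day 35; it finishes at 35 + 4 = day 39.
E cannot start until D (finishes day 39, plus 2-day gap → day 41); A (finishes day 14). The controlling bound is day 41, so E finishes at 41 + 4 = day 45.
The earliest everything can be done is day 45, which is after the deadline of 39, so it is not possible.

No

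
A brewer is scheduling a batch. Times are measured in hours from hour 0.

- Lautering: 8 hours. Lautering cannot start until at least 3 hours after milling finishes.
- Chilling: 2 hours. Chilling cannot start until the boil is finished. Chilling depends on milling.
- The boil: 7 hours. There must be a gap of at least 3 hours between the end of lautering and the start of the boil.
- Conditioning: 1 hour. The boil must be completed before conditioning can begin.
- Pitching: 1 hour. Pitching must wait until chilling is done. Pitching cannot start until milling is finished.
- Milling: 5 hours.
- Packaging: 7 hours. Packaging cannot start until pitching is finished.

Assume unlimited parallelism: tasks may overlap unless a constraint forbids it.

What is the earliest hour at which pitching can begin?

28

Milling can start immediately at hour 0; it finishes at hour 5.
After milling (finishes hour 5, plus 3-hour gap → hour 8), lautering can start at hour 8 and finishes at hour 16.
The boil cannot begin until lautering (finishes hour 16, plus 3-hour gap → hour 19). It runs from hour 19 to 19 + 7 = hour 26.
Chilling needs all of the boil (finishes hour 26); milling (finishes hour 5). That puts its earliest start at hour 26; it finishes at 26 + 2 = hour 28.
Pitching waits on chilling (finishes hour 28); milling (finishes hour 5). The latest of these is hour 28, which is the earliest pitching can start.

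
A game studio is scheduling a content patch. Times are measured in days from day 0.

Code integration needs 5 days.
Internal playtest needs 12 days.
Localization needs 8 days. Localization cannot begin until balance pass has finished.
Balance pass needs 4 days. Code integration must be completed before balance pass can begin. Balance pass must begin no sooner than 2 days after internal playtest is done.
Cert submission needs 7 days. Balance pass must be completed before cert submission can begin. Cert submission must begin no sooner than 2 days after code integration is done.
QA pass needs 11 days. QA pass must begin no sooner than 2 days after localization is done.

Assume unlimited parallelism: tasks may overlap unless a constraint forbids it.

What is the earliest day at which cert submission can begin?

18

Internal playtest has no prerequisites, so it starts at day 0 and finishes at day 12.
Code integration can start immediately at day 0; it finishes at day 5.
For balance pass: code integration (finishes day 5); internal playtest (finishes day 12, plus 2-day gap → day 14). Taking the maximum gives a start of day 14, and it finishes at 14 + 4 = day 18.
Cert submission waits on balance pass (finishes day 18); code integration (finishes day 5, plus 2-day gap → day 7). The latest of these is day 18, which is the earliest cert submission can start.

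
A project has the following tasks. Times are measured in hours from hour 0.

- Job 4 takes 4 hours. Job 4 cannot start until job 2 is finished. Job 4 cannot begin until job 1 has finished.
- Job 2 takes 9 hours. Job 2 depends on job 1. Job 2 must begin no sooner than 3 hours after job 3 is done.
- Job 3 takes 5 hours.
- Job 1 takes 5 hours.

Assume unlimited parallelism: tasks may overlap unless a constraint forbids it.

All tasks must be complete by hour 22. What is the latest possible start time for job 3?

1

Nothing follows job 4; the deadline of hour 22 is its only limit. It must start by 22 − 4 = hour 18.
Job 2 has to be done before job 4 (must start by hour 18). That means finishing by hour 18, i.e. starting by 18 − 9 = hour 9.
Job 3 feeds into job 2 (must start by hour 9, minus 3-hour gap → hour 6); so job 3 must finish by hour 6 and therefore start by hour 1.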